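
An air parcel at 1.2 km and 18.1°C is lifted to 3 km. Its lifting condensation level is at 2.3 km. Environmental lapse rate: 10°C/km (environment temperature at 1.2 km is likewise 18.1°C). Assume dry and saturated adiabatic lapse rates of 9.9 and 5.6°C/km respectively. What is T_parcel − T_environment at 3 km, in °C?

Parcel:
  From 1200 m to 2300 m (dry): cools by 9.9 × 1.1 = 10.89°C, giving 7.21°C.
  From 2300 m to 3000 m (saturated): cools by 5.6 × 0.7 = 3.92°C, giving 3.29°C.
Environment:
  From 1200 m to 3000 m (environment): cools by 10 × 1.8 = 18°C, giving 0.1°C.
T_parcel − T_env = 3.29 − 0.1 = +3.19°C

+3.19°C (parcel warmer than environment)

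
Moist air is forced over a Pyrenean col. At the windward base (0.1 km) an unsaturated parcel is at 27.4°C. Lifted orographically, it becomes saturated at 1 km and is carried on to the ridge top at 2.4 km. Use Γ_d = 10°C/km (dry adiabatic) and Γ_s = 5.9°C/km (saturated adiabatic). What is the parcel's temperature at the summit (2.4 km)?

Dry to 1000 m: -10 × 0.9 km = -9°C, so T = 18.4°C.
Saturated to 2400 m: -5.9 × 1.4 km = -8.26°C, so T = 10.14°C.

10.14°C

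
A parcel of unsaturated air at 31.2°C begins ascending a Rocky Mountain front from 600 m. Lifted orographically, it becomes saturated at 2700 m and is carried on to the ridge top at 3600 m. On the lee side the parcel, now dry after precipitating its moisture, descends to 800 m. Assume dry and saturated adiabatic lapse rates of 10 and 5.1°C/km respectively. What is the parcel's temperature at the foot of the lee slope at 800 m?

Dry to 2700 m: -10 × 2.1 km = -21°C, so T = 10.2°C.
Saturated to 3600 m: -5.1 × 0.9 km = -4.59°C, so T = 5.61°C.
Dry descent to 800 m: +10 × 2.8 km = +28°C, so T = 33.61°C.

33.61°C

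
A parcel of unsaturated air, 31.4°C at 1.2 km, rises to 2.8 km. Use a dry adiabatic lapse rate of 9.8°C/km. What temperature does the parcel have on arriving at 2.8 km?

15.72°C

1200–2800 m, dry adiabatic: Δz = 1.6 km ⇒ ΔT = -15.68°C; T = 15.72°C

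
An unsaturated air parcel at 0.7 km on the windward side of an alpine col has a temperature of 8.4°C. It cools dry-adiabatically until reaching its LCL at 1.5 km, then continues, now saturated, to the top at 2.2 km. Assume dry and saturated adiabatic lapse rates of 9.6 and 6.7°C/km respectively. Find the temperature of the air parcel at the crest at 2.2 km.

-3.97°C

Dry to 1500 m: -9.6 × 0.8 km = -7.68°C, so T = 0.72°C.
Saturated to 2200 m: -6.7 × 0.7 km = -4.69°C, so T = -3.97°C.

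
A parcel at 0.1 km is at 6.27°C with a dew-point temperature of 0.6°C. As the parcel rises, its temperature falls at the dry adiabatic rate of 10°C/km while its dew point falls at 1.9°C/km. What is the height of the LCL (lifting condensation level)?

T and T_d converge at 10 − 1.9 = 8.1°C per km
Height above start = (6.27 − 0.6) / 8.1 = 0.7 km
LCL altitude = 100 m + 700 m = 800 m

0.8 km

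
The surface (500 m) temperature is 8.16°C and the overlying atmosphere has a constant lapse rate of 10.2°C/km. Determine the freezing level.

1300 m

Height above start = (8.16 − 0) / 10.2 = 0.8 km
Altitude = 500 m + 800 m = 1300 m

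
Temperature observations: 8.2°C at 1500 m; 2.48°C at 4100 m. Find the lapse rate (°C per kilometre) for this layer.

Γ = −ΔT/Δz = (8.2 − 2.48) / (4100 − 1500) m
  = 5.72°C / 2.6 km = 2.2°C/km

2.2°C/km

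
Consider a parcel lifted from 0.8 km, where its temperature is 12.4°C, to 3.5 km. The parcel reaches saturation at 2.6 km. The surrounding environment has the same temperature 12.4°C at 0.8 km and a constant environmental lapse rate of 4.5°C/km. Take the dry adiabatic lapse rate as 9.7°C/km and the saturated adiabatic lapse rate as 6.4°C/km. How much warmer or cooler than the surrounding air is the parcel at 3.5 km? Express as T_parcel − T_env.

Parcel:
  800–2600 m, dry: Δz = 1.8 km ⇒ ΔT = -17.46°C; T = -5.06°C
  2600–3500 m, saturated: Δz = 0.9 km ⇒ ΔT = -5.76°C; T = -10.82°C
Environment:
  800–3500 m, environment: Δz = 2.7 km ⇒ ΔT = -12.15°C; T = 0.25°C
T_parcel − T_env = -10.82 − 0.25 = -11.07°C

-11.07°C (parcel cooler than environment)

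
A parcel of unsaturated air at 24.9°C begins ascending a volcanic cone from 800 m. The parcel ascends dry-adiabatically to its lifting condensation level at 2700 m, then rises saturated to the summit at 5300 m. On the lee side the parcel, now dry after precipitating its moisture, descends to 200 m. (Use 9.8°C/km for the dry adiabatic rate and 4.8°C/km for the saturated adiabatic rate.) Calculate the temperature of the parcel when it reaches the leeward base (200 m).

43.78°C

Dry to 2700 m: -9.8 × 1.9 km = -18.62°C, so T = 6.28°C.
Saturated to 5300 m: -4.8 × 2.6 km = -12.48°C, so T = -6.2°C.
Dry descent to 200 m: +9.8 × 5.1 km = +49.98°C, so T = 43.78°C.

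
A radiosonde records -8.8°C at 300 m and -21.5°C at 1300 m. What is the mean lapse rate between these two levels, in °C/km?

Γ = −ΔT/Δz = (-8.8 − (-21.5)) / (1300 − 300) m
  = 12.7°C / 1 km = 12.7°C/km

12.7°C/km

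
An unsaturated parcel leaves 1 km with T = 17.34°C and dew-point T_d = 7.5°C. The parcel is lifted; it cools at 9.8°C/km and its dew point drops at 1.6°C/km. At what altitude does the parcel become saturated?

2.2 km

T and T_d converge at 9.8 − 1.6 = 8.2°C per km
Height above start = (17.34 − 7.5) / 8.2 = 1.2 km
LCL altitude = 1000 m + 1200 m = 2200 m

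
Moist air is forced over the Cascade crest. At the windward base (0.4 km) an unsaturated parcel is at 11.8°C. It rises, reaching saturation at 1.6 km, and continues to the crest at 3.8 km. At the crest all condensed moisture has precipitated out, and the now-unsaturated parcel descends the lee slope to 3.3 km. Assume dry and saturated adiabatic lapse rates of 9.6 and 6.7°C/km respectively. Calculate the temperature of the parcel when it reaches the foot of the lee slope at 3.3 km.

-9.66°C

From 400 m to 1600 m (dry): cools by 9.6 × 1.2 = 11.52°C, giving 0.28°C.
From 1600 m to 3800 m (saturated): cools by 6.7 × 2.2 = 14.74°C, giving -14.46°C.
From 3800 m to 3300 m (dry descent): warms by 9.6 × 0.5 = 4.8°C, giving -9.66°C.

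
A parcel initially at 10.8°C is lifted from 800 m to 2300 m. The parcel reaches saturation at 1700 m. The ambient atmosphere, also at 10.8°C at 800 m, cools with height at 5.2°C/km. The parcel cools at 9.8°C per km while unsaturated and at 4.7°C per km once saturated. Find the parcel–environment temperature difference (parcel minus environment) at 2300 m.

-3.84°C (parcel cooler than environment)

Parcel:
  From 800 m to 1700 m (dry): cools by 9.8 × 0.9 = 8.82°C, giving 1.98°C.
  From 1700 m to 2300 m (saturated): cools by 4.7 × 0.6 = 2.82°C, giving -0.84°C.
Environment:
  From 800 m to 2300 m (environment): cools by 5.2 × 1.5 = 7.8°C, giving 3°C.
T_parcel − T_env = -0.84 − 3 = -3.84°C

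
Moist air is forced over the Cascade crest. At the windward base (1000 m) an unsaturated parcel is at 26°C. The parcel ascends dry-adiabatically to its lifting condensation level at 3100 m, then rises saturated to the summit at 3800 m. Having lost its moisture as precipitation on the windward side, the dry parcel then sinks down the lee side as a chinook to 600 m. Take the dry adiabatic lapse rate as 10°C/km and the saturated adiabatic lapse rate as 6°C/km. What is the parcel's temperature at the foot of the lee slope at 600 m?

From 1000 m to 3100 m (dry): cools by 10 × 2.1 = 21°C, giving 5°C.
From 3100 m to 3800 m (saturated): cools by 6 × 0.7 = 4.2°C, giving 0.8°C.
From 3800 m to 600 m (dry descent): warms by 10 × 3.2 = 32°C, giving 32.8°C.

32.8°C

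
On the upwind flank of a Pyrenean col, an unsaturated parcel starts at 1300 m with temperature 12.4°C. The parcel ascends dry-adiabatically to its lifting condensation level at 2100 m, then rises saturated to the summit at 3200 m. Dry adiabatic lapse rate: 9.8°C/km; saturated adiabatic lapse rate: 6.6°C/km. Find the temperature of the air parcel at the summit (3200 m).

Dry to 2100 m: -9.8 × 0.8 km = -7.84°C, so T = 4.56°C.
Saturated to 3200 m: -6.6 × 1.1 km = -7.26°C, so T = -2.7°C.

-2.7°C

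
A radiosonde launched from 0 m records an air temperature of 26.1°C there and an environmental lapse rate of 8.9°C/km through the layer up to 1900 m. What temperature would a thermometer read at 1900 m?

0 → 1900 m (environmental, 8.9°C/km): ΔT = -8.9 × 1.9 = -16.91°C → T = 9.19°C

9.19°C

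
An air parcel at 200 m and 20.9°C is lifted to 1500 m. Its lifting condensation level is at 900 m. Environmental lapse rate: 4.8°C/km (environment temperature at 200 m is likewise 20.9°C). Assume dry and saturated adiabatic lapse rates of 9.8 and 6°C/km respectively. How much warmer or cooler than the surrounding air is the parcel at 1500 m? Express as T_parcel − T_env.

-4.22°C (parcel cooler than environment)

Parcel:
  From 200 m to 900 m (dry): cools by 9.8 × 0.7 = 6.86°C, giving 14.04°C.
  From 900 m to 1500 m (saturated): cools by 6 × 0.6 = 3.6°C, giving 10.44°C.
Environment:
  From 200 m to 1500 m (environment): cools by 4.8 × 1.3 = 6.24°C, giving 14.66°C.
T_parcel − T_env = 10.44 − 14.66 = -4.22°C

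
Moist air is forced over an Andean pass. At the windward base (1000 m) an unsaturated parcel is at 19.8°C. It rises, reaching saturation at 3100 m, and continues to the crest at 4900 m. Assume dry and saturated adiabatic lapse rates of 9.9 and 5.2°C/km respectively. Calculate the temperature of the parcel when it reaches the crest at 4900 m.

-10.35°C

1000–3100 m, dry: Δz = 2.1 km ⇒ ΔT = -20.79°C; T = -0.99°C
3100–4900 m, saturated: Δz = 1.8 km ⇒ ΔT = -9.36°C; T = -10.35°C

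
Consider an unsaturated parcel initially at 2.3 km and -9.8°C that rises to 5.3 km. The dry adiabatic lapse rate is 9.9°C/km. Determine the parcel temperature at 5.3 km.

From 2300 m to 5300 m (dry adiabatic): cools by 9.9 × 3 = 29.7°C, giving -39.5°C.

-39.5°C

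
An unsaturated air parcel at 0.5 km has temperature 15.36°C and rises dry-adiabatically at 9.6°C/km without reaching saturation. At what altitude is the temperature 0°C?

2.1 km

Height above start = (15.36 − 0) / 9.6 = 1.6 km
Altitude = 500 m + 1600 m = 2100 m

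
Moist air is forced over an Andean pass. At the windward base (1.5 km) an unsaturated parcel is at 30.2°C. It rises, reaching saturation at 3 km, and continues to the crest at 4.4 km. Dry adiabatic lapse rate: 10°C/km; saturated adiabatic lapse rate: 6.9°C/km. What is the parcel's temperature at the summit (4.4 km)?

5.54°C

From 1500 m to 3000 m (dry): cools by 10 × 1.5 = 15°C, giving 15.2°C.
From 3000 m to 4400 m (saturated): cools by 6.9 × 1.4 = 9.66°C, giving 5.54°C.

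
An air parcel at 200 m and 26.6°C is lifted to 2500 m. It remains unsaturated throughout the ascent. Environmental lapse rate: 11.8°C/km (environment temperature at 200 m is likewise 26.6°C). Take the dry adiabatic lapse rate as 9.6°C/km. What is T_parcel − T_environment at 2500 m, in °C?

Parcel:
  From 200 m to 2500 m (dry): cools by 9.6 × 2.3 = 22.08°C, giving 4.52°C.
Environment:
  From 200 m to 2500 m (environment): cools by 11.8 × 2.3 = 27.14°C, giving -0.54°C.
T_parcel − T_env = 4.52 − (-0.54) = +5.06°C

+5.06°C (parcel warmer than environment)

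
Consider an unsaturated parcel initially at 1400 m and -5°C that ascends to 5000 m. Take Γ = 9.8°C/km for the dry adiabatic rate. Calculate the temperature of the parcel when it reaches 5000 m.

-40.28°C

1400 → 5000 m (dry adiabatic, 9.8°C/km): ΔT = -9.8 × 3.6 = -35.28°C → T = -40.28°C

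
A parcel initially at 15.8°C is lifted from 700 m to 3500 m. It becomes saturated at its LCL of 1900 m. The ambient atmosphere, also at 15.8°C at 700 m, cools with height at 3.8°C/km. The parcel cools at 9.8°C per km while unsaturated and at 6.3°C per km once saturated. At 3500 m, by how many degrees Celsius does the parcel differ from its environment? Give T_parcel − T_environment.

Parcel:
  From 700 m to 1900 m (dry): cools by 9.8 × 1.2 = 11.76°C, giving 4.04°C.
  From 1900 m to 3500 m (saturated): cools by 6.3 × 1.6 = 10.08°C, giving -6.04°C.
Environment:
  From 700 m to 3500 m (environment): cools by 3.8 × 2.8 = 10.64°C, giving 5.16°C.
T_parcel − T_env = -6.04 − 5.16 = -11.2°C

-11.2°C (parcel cooler than environment)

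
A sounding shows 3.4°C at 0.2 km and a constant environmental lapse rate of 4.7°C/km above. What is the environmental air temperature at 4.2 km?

-15.4°C

From 200 m to 4200 m (environmental): cools by 4.7 × 4 = 18.8°C, giving -15.4°C.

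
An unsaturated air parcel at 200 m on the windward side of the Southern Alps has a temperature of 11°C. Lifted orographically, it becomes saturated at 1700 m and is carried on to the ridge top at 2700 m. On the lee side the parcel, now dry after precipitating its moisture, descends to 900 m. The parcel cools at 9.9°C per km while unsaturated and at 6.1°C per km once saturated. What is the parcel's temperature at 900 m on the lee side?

200–1700 m, dry: Δz = 1.5 km ⇒ ΔT = -14.85°C; T = -3.85°C
1700–2700 m, saturated: Δz = 1 km ⇒ ΔT = -6.1°C; T = -9.95°C
2700–900 m, dry descent: Δz = 1.8 km ⇒ ΔT = +17.82°C; T = 7.87°C

7.87°C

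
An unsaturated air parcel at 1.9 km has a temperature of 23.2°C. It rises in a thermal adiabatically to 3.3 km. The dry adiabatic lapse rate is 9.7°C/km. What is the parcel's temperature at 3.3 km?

9.62°C

1900–3300 m, dry adiabatic: Δz = 1.4 km ⇒ ΔT = -13.58°C; T = 9.62°C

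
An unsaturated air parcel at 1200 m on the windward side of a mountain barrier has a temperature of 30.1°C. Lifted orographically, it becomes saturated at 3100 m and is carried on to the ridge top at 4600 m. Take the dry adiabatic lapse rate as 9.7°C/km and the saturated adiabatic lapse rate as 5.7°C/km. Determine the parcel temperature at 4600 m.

1200 → 3100 m (dry, 9.7°C/km): ΔT = -9.7 × 1.9 = -18.43°C → T = 11.67°C
3100 → 4600 m (saturated, 5.7°C/km): ΔT = -5.7 × 1.5 = -8.55°C → T = 3.12°C

3.12°C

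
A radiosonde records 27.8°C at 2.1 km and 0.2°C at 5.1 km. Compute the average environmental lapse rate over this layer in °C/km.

Γ = −ΔT/Δz = (27.8 − 0.2) / (5100 − 2100) m
  = 27.6°C / 3 km = 9.2°C/km

9.2°C/km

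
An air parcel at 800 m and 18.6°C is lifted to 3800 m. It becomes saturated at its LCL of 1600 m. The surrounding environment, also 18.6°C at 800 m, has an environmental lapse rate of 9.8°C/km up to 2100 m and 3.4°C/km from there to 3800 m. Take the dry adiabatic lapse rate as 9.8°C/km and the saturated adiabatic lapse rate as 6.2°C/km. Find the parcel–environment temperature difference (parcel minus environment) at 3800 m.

-2.96°C (parcel cooler than environment)

Parcel:
  From 800 m to 1600 m (dry): cools by 9.8 × 0.8 = 7.84°C, giving 10.76°C.
  From 1600 m to 3800 m (saturated): cools by 6.2 × 2.2 = 13.64°C, giving -2.88°C.
Environment:
  From 800 m to 2100 m (environment, lower layer): cools by 9.8 × 1.3 = 12.74°C, giving 5.86°C.
  From 2100 m to 3800 m (environment, upper layer): cools by 3.4 × 1.7 = 5.78°C, giving 0.08°C.
T_parcel − T_env = -2.88 − 0.08 = -2.96°C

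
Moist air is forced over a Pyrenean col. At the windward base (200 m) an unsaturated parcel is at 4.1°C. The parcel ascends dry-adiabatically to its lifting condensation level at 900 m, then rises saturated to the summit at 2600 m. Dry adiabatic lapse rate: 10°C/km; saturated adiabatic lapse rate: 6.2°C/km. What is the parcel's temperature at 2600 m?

-13.44°C

From 200 m to 900 m (dry): cools by 10 × 0.7 = 7°C, giving -2.9°C.
From 900 m to 2600 m (saturated): cools by 6.2 × 1.7 = 10.54°C, giving -13.44°C.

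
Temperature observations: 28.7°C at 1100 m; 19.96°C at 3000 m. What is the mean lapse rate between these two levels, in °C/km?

4.6°C/km

Γ = −ΔT/Δz = (28.7 − 19.96) / (3000 − 1100) m
  = 8.74°C / 1.9 km = 4.6°C/km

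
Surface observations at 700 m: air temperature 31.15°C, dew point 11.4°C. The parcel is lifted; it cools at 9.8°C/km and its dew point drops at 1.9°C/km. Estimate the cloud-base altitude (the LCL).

3200 m

T and T_d converge at 9.8 − 1.9 = 7.9°C per km
Height above start = (31.15 − 11.4) / 7.9 = 2.5 km
LCL altitude = 700 m + 2500 m = 3200 m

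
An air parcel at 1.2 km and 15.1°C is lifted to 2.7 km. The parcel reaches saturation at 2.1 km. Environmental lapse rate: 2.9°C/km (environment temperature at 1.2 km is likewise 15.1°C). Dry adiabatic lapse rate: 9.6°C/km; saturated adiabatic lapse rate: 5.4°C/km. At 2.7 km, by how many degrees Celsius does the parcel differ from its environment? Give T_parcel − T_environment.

Parcel:
  Dry to 2100 m: -9.6 × 0.9 km = -8.64°C, so T = 6.46°C.
  Saturated to 2700 m: -5.4 × 0.6 km = -3.24°C, so T = 3.22°C.
Environment:
  Environment to 2700 m: -2.9 × 1.5 km = -4.35°C, so T = 10.75°C.
T_parcel − T_env = 3.22 − 10.75 = -7.53°C

-7.53°C (parcel cooler than environment)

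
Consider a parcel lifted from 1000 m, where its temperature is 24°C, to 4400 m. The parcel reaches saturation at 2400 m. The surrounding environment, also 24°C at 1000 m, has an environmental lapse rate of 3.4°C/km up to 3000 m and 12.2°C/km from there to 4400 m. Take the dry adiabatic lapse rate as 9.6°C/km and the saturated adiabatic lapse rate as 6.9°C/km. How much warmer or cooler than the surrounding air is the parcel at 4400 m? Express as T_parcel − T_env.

-3.36°C (parcel cooler than environment)

Parcel:
  1000 → 2400 m (dry, 9.6°C/km): ΔT = -9.6 × 1.4 = -13.44°C → T = 10.56°C
  2400 → 4400 m (saturated, 6.9°C/km): ΔT = -6.9 × 2 = -13.8°C → T = -3.24°C
Environment:
  1000 → 3000 m (environment, lower layer, 3.4°C/km): ΔT = -3.4 × 2 = -6.8°C → T = 17.2°C
  3000 → 4400 m (environment, upper layer, 12.2°C/km): ΔT = -12.2 × 1.4 = -17.08°C → T = 0.12°C
T_parcel − T_env = -3.24 − 0.12 = -3.36°C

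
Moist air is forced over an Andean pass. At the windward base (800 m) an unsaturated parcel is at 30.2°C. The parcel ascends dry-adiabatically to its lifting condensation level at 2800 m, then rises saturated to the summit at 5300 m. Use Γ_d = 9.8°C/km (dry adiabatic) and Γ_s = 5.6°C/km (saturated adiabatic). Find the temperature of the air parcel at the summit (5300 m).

-3.4°C

800 → 2800 m (dry, 9.8°C/km): ΔT = -9.8 × 2 = -19.6°C → T = 10.6°C
2800 → 5300 m (saturated, 5.6°C/km): ΔT = -5.6 × 2.5 = -14°C → T = -3.4°C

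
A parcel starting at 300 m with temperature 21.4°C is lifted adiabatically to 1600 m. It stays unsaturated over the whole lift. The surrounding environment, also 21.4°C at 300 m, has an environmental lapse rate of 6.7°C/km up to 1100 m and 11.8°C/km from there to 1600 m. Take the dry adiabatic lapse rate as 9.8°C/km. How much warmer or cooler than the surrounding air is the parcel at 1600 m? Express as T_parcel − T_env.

Parcel:
  300 → 1600 m (dry, 9.8°C/km): ΔT = -9.8 × 1.3 = -12.74°C → T = 8.66°C
Environment:
  300 → 1100 m (environment, lower layer, 6.7°C/km): ΔT = -6.7 × 0.8 = -5.36°C → T = 16.04°C
  1100 → 1600 m (environment, upper layer, 11.8°C/km): ΔT = -11.8 × 0.5 = -5.9°C → T = 10.14°C
T_parcel − T_env = 8.66 − 10.14 = -1.48°C

-1.48°C (parcel cooler than environment)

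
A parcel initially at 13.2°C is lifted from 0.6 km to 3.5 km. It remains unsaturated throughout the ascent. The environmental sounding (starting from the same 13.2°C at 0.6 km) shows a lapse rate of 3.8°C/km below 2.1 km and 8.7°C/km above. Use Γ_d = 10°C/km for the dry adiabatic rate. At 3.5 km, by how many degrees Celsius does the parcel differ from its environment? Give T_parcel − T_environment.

Parcel:
  From 600 m to 3500 m (dry): cools by 10 × 2.9 = 29°C, giving -15.8°C.
Environment:
  From 600 m to 2100 m (environment, lower layer): cools by 3.8 × 1.5 = 5.7°C, giving 7.5°C.
  From 2100 m to 3500 m (environment, upper layer): cools by 8.7 × 1.4 = 12.18°C, giving -4.68°C.
T_parcel − T_env = -15.8 − (-4.68) = -11.12°C

-11.12°C (parcel cooler than environment)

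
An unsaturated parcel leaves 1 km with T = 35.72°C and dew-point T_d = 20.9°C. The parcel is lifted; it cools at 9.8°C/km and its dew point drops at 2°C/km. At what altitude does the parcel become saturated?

2.9 km

T and T_d converge at 9.8 − 2 = 7.8°C per km
Height above start = (35.72 − 20.9) / 7.8 = 1.9 km
LCL altitude = 1000 m + 1900 m = 2900 m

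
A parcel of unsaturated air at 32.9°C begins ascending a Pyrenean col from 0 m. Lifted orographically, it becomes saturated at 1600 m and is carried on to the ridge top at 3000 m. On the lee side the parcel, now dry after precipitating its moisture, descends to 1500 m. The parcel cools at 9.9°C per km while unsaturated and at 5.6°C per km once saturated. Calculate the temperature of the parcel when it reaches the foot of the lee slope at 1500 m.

24.07°C

From 0 m to 1600 m (dry): cools by 9.9 × 1.6 = 15.84°C, giving 17.06°C.
From 1600 m to 3000 m (saturated): cools by 5.6 × 1.4 = 7.84°C, giving 9.22°C.
From 3000 m to 1500 m (dry descent): warms by 9.9 × 1.5 = 14.85°C, giving 24.07°C.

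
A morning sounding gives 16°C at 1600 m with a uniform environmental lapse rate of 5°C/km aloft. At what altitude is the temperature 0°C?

Height above start = (16 − 0) / 5 = 3.2 km
Altitude = 1600 m + 3200 m = 4800 m

4800 m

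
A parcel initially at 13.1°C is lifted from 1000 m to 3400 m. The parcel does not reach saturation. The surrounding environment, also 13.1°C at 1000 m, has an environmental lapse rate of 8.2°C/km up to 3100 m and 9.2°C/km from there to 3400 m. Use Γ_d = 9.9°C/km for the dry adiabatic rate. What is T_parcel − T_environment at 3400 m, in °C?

Parcel:
  From 1000 m to 3400 m (dry): cools by 9.9 × 2.4 = 23.76°C, giving -10.66°C.
Environment:
  From 1000 m to 3100 m (environment, lower layer): cools by 8.2 × 2.1 = 17.22°C, giving -4.12°C.
  From 3100 m to 3400 m (environment, upper layer): cools by 9.2 × 0.3 = 2.76°C, giving -6.88°C.
T_parcel − T_env = -10.66 − (-6.88) = -3.78°C

-3.78°C (parcel cooler than environment)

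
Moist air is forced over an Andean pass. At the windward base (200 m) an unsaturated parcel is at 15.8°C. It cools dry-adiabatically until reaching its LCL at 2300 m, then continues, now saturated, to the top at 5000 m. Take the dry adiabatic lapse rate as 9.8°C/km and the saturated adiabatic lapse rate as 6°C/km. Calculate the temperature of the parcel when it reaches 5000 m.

200 → 2300 m (dry, 9.8°C/km): ΔT = -9.8 × 2.1 = -20.58°C → T = -4.78°C
2300 → 5000 m (saturated, 6°C/km): ΔT = -6 × 2.7 = -16.2°C → T = -20.98°C

-20.98°C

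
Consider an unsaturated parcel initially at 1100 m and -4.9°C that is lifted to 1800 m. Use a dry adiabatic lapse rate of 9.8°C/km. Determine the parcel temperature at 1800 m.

-11.76°C

Dry adiabatic to 1800 m: -9.8 × 0.7 km = -6.86°C, so T = -11.76°C.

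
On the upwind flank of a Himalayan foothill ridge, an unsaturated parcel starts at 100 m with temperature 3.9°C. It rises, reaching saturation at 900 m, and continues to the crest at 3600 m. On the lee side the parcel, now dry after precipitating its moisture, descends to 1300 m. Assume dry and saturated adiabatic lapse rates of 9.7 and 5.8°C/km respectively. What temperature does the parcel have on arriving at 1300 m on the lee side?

100 → 900 m (dry, 9.7°C/km): ΔT = -9.7 × 0.8 = -7.76°C → T = -3.86°C
900 → 3600 m (saturated, 5.8°C/km): ΔT = -5.8 × 2.7 = -15.66°C → T = -19.52°C
3600 → 1300 m (dry descent, 9.7°C/km): ΔT = +9.7 × 2.3 = +22.31°C → T = 2.79°C

2.79°C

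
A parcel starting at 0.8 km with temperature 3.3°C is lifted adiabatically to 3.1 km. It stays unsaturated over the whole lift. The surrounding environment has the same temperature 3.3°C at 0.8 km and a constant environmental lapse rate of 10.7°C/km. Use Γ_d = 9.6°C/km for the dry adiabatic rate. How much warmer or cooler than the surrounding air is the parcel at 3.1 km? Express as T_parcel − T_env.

Parcel:
  From 800 m to 3100 m (dry): cools by 9.6 × 2.3 = 22.08°C, giving -18.78°C.
Environment:
  From 800 m to 3100 m (environment): cools by 10.7 × 2.3 = 24.61°C, giving -21.31°C.
T_parcel − T_env = -18.78 − (-21.31) = +2.53°C

+2.53°C (parcel warmer than environment)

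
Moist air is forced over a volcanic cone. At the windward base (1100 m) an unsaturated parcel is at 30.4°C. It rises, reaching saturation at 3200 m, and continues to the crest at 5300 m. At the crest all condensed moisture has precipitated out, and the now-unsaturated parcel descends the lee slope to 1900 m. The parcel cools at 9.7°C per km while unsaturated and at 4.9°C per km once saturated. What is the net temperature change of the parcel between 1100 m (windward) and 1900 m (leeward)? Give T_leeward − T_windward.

+2.32°C

From 1100 m to 3200 m (dry): cools by 9.7 × 2.1 = 20.37°C, giving 10.03°C.
From 3200 m to 5300 m (saturated): cools by 4.9 × 2.1 = 10.29°C, giving -0.26°C.
From 5300 m to 1900 m (dry descent): warms by 9.7 × 3.4 = 32.98°C, giving 32.72°C.
Net change vs windward start: 32.72 − 30.4 = +2.32°C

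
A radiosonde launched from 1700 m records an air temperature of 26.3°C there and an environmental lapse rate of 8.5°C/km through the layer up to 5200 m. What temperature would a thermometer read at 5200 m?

-3.45°C

From 1700 m to 5200 m (environmental): cools by 8.5 × 3.5 = 29.75°C, giving -3.45°C.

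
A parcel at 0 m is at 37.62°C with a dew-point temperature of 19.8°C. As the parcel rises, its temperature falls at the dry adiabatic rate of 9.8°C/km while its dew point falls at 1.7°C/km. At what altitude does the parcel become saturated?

T and T_d converge at 9.8 − 1.7 = 8.1°C per km
Height above start = (37.62 − 19.8) / 8.1 = 2.2 km
LCL altitude = 0 m + 2200 m = 2200 m

2200 m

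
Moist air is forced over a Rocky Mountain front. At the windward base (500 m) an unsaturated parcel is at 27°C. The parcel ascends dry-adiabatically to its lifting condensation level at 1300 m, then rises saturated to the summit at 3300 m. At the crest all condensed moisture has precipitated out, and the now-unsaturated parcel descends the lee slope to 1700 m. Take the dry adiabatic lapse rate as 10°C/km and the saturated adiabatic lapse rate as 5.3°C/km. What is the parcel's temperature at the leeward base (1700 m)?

24.4°C

Dry to 1300 m: -10 × 0.8 km = -8°C, so T = 19°C.
Saturated to 3300 m: -5.3 × 2 km = -10.6°C, so T = 8.4°C.
Dry descent to 1700 m: +10 × 1.6 km = +16°C, so T = 24.4°C.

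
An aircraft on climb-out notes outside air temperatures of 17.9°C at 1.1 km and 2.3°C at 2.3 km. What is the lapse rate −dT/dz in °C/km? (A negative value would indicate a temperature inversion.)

13°C/km

Γ = −ΔT/Δz = (17.9 − 2.3) / (2300 − 1100) m
  = 15.6°C / 1.2 km = 13°C/km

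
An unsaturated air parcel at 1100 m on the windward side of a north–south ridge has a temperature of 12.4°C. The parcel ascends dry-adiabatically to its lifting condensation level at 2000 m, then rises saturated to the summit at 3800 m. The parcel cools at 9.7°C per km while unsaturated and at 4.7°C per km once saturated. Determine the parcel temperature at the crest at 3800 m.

-4.79°C

1100 → 2000 m (dry, 9.7°C/km): ΔT = -9.7 × 0.9 = -8.73°C → T = 3.67°C
2000 → 3800 m (saturated, 4.7°C/km): ΔT = -4.7 × 1.8 = -8.46°C → T = -4.79°C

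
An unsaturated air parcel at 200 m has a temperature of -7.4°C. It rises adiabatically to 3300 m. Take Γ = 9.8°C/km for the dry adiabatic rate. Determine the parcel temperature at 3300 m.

200 → 3300 m (dry adiabatic, 9.8°C/km): ΔT = -9.8 × 3.1 = -30.38°C → T = -37.78°C

-37.78°C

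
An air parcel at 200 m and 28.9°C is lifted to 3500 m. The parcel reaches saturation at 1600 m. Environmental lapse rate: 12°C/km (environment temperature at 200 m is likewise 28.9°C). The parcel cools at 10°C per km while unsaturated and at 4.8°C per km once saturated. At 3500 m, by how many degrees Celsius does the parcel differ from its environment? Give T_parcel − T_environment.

Parcel:
  200–1600 m, dry: Δz = 1.4 km ⇒ ΔT = -14°C; T = 14.9°C
  1600–3500 m, saturated: Δz = 1.9 km ⇒ ΔT = -9.12°C; T = 5.78°C
Environment:
  200–3500 m, environment: Δz = 3.3 km ⇒ ΔT = -39.6°C; T = -10.7°C
T_parcel − T_env = 5.78 − (-10.7) = +16.48°C

+16.48°C (parcel warmer than environment)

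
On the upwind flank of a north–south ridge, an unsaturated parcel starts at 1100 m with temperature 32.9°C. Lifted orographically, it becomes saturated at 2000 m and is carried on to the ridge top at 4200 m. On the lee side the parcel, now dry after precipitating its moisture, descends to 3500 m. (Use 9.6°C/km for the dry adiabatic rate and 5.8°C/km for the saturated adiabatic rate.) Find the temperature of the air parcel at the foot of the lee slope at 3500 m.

From 1100 m to 2000 m (dry): cools by 9.6 × 0.9 = 8.64°C, giving 24.26°C.
From 2000 m to 4200 m (saturated): cools by 5.8 × 2.2 = 12.76°C, giving 11.5°C.
From 4200 m to 3500 m (dry descent): warms by 9.6 × 0.7 = 6.72°C, giving 18.22°C.

18.22°C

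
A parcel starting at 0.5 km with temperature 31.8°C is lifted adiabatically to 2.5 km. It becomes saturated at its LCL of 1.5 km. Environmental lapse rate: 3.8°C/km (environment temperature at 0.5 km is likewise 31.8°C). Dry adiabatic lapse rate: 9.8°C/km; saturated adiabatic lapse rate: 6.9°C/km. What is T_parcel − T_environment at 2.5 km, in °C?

-9.1°C (parcel cooler than environment)

Parcel:
  500 → 1500 m (dry, 9.8°C/km): ΔT = -9.8 × 1 = -9.8°C → T = 22°C
  1500 → 2500 m (saturated, 6.9°C/km): ΔT = -6.9 × 1 = -6.9°C → T = 15.1°C
Environment:
  500 → 2500 m (environment, 3.8°C/km): ΔT = -3.8 × 2 = -7.6°C → T = 24.2°C
T_parcel − T_env = 15.1 − 24.2 = -9.1°C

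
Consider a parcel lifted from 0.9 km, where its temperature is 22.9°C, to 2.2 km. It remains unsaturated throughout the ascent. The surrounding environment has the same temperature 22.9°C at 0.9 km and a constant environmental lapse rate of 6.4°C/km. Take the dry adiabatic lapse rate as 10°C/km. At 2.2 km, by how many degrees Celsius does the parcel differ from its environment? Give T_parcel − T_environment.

-4.68°C (parcel cooler than environment)

Parcel:
  Dry to 2200 m: -10 × 1.3 km = -13°C, so T = 9.9°C.
Environment:
  Environment to 2200 m: -6.4 × 1.3 km = -8.32°C, so T = 14.58°C.
T_parcel − T_env = 9.9 − 14.58 = -4.68°C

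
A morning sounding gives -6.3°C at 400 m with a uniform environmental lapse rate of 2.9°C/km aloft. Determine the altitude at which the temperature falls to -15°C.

3400 m

Height above start = (-6.3 − (-15)) / 2.9 = 3 km
Altitude = 400 m + 3000 m = 3400 m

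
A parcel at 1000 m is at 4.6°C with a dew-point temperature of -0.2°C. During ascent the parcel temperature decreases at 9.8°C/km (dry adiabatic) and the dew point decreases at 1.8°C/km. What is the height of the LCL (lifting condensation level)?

T and T_d converge at 9.8 − 1.8 = 8°C per km
Height above start = (4.6 − (-0.2)) / 8 = 0.6 km
LCL altitude = 1000 m + 600 m = 1600 m

1600 m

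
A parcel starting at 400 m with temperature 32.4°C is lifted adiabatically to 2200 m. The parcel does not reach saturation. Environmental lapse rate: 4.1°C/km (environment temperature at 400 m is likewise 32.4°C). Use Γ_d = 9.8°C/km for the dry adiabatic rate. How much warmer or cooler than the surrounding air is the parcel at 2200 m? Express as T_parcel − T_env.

Parcel:
  Dry to 2200 m: -9.8 × 1.8 km = -17.64°C, so T = 14.76°C.
Environment:
  Environment to 2200 m: -4.1 × 1.8 km = -7.38°C, so T = 25.02°C.
T_parcel − T_env = 14.76 − 25.02 = -10.26°C

-10.26°C (parcel cooler than environment)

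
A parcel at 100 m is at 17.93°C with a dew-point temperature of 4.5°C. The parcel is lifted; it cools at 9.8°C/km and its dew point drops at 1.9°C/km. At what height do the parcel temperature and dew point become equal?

T and T_d converge at 9.8 − 1.9 = 7.9°C per km
Height above start = (17.93 − 4.5) / 7.9 = 1.7 km
LCL altitude = 100 m + 1700 m = 1800 m

1800 m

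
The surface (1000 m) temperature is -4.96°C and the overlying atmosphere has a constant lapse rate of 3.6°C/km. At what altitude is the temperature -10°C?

Height above start = (-4.96 − (-10)) / 3.6 = 1.4 km
Altitude = 1000 m + 1400 m = 2400 m

2400 m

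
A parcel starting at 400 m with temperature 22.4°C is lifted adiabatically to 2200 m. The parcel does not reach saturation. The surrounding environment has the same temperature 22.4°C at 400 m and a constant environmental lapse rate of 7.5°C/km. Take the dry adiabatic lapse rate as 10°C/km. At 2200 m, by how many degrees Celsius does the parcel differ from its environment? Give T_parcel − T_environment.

-4.5°C (parcel cooler than environment)

Parcel:
  400–2200 m, dry: Δz = 1.8 km ⇒ ΔT = -18°C; T = 4.4°C
Environment:
  400–2200 m, environment: Δz = 1.8 km ⇒ ΔT = -13.5°C; T = 8.9°C
T_parcel − T_env = 4.4 − 8.9 = -4.5°C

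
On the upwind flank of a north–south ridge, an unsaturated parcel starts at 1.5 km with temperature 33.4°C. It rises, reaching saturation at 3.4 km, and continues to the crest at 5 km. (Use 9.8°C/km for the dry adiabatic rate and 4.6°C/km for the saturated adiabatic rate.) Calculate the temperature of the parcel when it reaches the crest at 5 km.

1500 → 3400 m (dry, 9.8°C/km): ΔT = -9.8 × 1.9 = -18.62°C → T = 14.78°C
3400 → 5000 m (saturated, 4.6°C/km): ΔT = -4.6 × 1.6 = -7.36°C → T = 7.42°C

7.42°C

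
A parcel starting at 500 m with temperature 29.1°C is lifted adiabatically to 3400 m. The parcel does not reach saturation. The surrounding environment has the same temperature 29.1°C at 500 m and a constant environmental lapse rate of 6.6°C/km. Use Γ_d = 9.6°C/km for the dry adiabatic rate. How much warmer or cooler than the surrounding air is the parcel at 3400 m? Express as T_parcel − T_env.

Parcel:
  Dry to 3400 m: -9.6 × 2.9 km = -27.84°C, so T = 1.26°C.
Environment:
  Environment to 3400 m: -6.6 × 2.9 km = -19.14°C, so T = 9.96°C.
T_parcel − T_env = 1.26 − 9.96 = -8.7°C

-8.7°C (parcel cooler than environment)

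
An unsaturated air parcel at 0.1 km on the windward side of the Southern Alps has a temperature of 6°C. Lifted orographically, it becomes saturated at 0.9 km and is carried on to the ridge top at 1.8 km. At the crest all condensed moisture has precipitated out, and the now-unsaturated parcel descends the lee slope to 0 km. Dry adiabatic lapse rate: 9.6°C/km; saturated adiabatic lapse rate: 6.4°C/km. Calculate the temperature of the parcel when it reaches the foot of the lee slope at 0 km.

Dry to 900 m: -9.6 × 0.8 km = -7.68°C, so T = -1.68°C.
Saturated to 1800 m: -6.4 × 0.9 km = -5.76°C, so T = -7.44°C.
Dry descent to 0 m: +9.6 × 1.8 km = +17.28°C, so T = 9.84°C.

9.84°C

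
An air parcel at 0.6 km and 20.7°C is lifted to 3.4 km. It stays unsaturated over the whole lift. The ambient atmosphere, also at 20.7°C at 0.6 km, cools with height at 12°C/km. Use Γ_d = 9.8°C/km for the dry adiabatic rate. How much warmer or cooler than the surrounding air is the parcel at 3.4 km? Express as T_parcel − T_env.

Parcel:
  From 600 m to 3400 m (dry): cools by 9.8 × 2.8 = 27.44°C, giving -6.74°C.
Environment:
  From 600 m to 3400 m (environment): cools by 12 × 2.8 = 33.6°C, giving -12.9°C.
T_parcel − T_env = -6.74 − (-12.9) = +6.16°C

+6.16°C (parcel warmer than environment)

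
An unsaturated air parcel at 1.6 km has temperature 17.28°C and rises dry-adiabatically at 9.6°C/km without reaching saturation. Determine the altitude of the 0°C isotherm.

3.4 km

Height above start = (17.28 − 0) / 9.6 = 1.8 km
Altitude = 1600 m + 1800 m = 3400 m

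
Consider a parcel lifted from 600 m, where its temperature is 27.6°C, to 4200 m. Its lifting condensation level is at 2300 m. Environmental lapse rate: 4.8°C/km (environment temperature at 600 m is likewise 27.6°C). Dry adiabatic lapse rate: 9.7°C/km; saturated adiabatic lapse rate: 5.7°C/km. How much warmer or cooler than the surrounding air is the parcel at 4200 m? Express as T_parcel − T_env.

Parcel:
  600 → 2300 m (dry, 9.7°C/km): ΔT = -9.7 × 1.7 = -16.49°C → T = 11.11°C
  2300 → 4200 m (saturated, 5.7°C/km): ΔT = -5.7 × 1.9 = -10.83°C → T = 0.28°C
Environment:
  600 → 4200 m (environment, 4.8°C/km): ΔT = -4.8 × 3.6 = -17.28°C → T = 10.32°C
T_parcel − T_env = 0.28 − 10.32 = -10.04°C

-10.04°C (parcel cooler than environment)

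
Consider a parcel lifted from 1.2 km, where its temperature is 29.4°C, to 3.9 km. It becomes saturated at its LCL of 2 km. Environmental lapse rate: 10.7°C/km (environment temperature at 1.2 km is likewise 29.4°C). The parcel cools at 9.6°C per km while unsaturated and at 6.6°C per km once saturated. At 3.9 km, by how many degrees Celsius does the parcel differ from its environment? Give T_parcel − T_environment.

Parcel:
  From 1200 m to 2000 m (dry): cools by 9.6 × 0.8 = 7.68°C, giving 21.72°C.
  From 2000 m to 3900 m (saturated): cools by 6.6 × 1.9 = 12.54°C, giving 9.18°C.
Environment:
  From 1200 m to 3900 m (environment): cools by 10.7 × 2.7 = 28.89°C, giving 0.51°C.
T_parcel − T_env = 9.18 − 0.51 = +8.67°C

+8.67°C (parcel warmer than environment)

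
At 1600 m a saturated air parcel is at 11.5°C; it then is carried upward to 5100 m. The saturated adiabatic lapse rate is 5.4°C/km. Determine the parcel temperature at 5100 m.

-7.4°C

From 1600 m to 5100 m (saturated adiabatic): cools by 5.4 × 3.5 = 18.9°C, giving -7.4°C.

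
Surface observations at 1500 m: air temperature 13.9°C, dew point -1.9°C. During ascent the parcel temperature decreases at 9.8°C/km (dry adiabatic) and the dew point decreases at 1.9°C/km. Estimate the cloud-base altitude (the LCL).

T and T_d converge at 9.8 − 1.9 = 7.9°C per km
Height above start = (13.9 − (-1.9)) / 7.9 = 2 km
LCL altitude = 1500 m + 2000 m = 3500 m

3500 m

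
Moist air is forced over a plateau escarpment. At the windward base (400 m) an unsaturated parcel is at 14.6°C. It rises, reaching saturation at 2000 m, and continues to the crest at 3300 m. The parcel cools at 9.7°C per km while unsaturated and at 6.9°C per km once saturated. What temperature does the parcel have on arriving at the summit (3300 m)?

From 400 m to 2000 m (dry): cools by 9.7 × 1.6 = 15.52°C, giving -0.92°C.
From 2000 m to 3300 m (saturated): cools by 6.9 × 1.3 = 8.97°C, giving -9.89°C.

-9.89°C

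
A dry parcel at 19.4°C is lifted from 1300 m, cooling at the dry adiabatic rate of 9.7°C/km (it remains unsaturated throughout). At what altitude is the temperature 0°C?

3300 m

Height above start = (19.4 − 0) / 9.7 = 2 km
Altitude = 1300 m + 2000 m = 3300 m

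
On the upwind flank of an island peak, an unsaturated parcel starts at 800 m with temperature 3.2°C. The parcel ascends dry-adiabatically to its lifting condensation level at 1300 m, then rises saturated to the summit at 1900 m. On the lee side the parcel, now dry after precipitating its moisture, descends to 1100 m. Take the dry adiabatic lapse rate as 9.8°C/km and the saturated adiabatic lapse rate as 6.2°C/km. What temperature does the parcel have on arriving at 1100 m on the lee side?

800 → 1300 m (dry, 9.8°C/km): ΔT = -9.8 × 0.5 = -4.9°C → T = -1.7°C
1300 → 1900 m (saturated, 6.2°C/km): ΔT = -6.2 × 0.6 = -3.72°C → T = -5.42°C
1900 → 1100 m (dry descent, 9.8°C/km): ΔT = +9.8 × 0.8 = +7.84°C → T = 2.42°C

2.42°C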